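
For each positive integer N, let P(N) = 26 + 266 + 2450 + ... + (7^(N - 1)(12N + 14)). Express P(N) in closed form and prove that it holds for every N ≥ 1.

P(N) = 2·7^N(N + 1) - 2

We claim P(N) = 2·7^N(N + 1) - 2 for all N ≥ 1.
For the base case N = 1: P(1) = 26, and the closed form gives 26. They agree.
Inductive step: suppose the statement holds for some i ≥ 1, so P(i) = 2·7^i(i + 1) - 2.
Then P(i+1) = P(i) + (7^i(12i + 26)) = (2·7^i(i + 1) - 2) + (7^i(12i + 26)).
Simplifying, P(i+1) = 14·7^i·i + 28·7^i - 2 = 2·7^(i+1)((i+1) + 1) - 2,
which is the closed form with N = i+1.
This completes the induction.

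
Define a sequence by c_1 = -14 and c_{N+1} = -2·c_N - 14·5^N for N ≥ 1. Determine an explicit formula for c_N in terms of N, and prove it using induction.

c_N = -(-2)^(N + 1) - 2·5^N

Computing the first terms: c_1 = -14, c_2 = -42, c_3 = -266. This suggests c_N = -(-2)^(N + 1) - 2·5^N.
For the base case N = 1: the formula gives -14 = -14 = c_1.
Inductive step: suppose the statement holds for some r ≥ 1, so c_r = -(-2)^(r + 1) - 2·5^r.
Then c_{r+1} = -2·c_r - 14·5^r = -2·(-(-2)^(r + 1) - 2·5^r) - 14·5^r = -(-2)^(r + 2) - 2·5^(r + 1) = -(-2)^((r+1) + 1) - 2·5^(r+1),
which is the claimed formula at N = r+1.
By induction, the statement is established for all N ≥ 1.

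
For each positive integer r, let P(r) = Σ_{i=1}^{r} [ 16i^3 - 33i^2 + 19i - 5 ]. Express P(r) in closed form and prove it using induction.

P(r) = r(4r^3 - 3r^2 - 3r - 1)

We claim P(r) = r(4r^3 - 3r^2 - 3r - 1) for all r ≥ 1.
For the base case r = 1: P(1) = -3, and the closed form gives -3. They agree.
Suppose the result is true for r = i, so P(i) = i(4i^3 - 3i^2 - 3i - 1).
Then P(i+1) = P(i) + (16i^3 + 15i^2 + i - 3) = (i(4i^3 - 3i^2 - 3i - 1)) + (16i^3 + 15i^2 + i - 3).
Simplifying, P(i+1) = (i + 1)(4i^3 + 9i^2 + 3i - 3) = (i+1)(4(i+1)^3 - 3(i+1)^2 - 3(i+1) - 1),
which is the closed form with r = i+1.
By induction, the statement is established for all r ≥ 1.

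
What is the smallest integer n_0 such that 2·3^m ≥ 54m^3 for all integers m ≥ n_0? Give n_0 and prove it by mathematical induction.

n_0 = 9

At m = 8: 13122 < 27648, so the inequality fails and n_0 ≥ 9. We prove 2·3^m ≥ 54m^3 for all m ≥ 9.
Base case (m = 9): 2·3^m = 39366 and 54m^3 = 39366, so 39366 ≥ 39366.
Inductive step: assume the claim holds for m = p, so 2·3^p ≥ 54p^3.
Then 2·3^(p + 1) = 3·(2·3^p) ≥ 3·(54p^3).
Also, for p ≥ 9 we have 3·(54p^3) ≥ 54(p+1)^3, since 3 ≥ (1 + 1/p)^3 for all p ≥ 9.
Combining, 2·3^(p + 1) ≥ 54(p+1)^3.
This completes the induction.
Hence the smallest such n_0 is 9.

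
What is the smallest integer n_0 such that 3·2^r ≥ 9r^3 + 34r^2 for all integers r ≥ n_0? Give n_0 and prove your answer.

n_0 = 14

At r = 13: 24576 < 25519, so the inequality fails and n_0 ≥ 14. We prove 3·2^r ≥ 9r^3 + 34r^2 for all r ≥ 14.
Base case (r = 14): 3·2^r = 49152 and 9r^3 + 34r^2 = 31360, so 49152 ≥ 31360.
Inductive step: assume the claim holds for r = i, so 3·2^i ≥ 9i^3 + 34i^2.
Then 3·2^(i + 1) = 2·(3·2^i) ≥ 2·(9i^3 + 34i^2).
Also, for i ≥ 14 we have 2·(9i^3 + 34i^2) ≥ 9(i+1)^3 + 34(i+1)^2, since 2·(9i^3 + 34i^2) − (9(i+1)^3 + 34(i+1)^2) = 9i^3 + 7i^2 - 95i - 43, which is nonnegative for all i ≥ 14.
Combining, 3·2^(i + 1) ≥ 9(i+1)^3 + 34(i+1)^2.
Hence, by induction on r, the claim holds for every r ≥ 14.
Hence the smallest such n_0 is 14.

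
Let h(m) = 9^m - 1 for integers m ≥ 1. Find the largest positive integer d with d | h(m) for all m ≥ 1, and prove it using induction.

d = 8

Computing the first values: h(1) = 8 and h(2) = 80; gcd(8, 80) = 8, so d ≤ 8.
We prove 8 | 9^m - 1 for all m ≥ 1 by induction on m.
Base step (m = 1): h(1) = 8 = 8·(1), so 8 | h(1).
Suppose the result is true for m = p, i.e. 8 | h(p). Then
9^{p+1} − 1^{p+1} = 9·9^p − 1·1^p = 9·(9^p − 1^p) + (8)·1^p. The first term is divisible by 8 by the inductive hypothesis, and the second term (8)·1^p is divisible by 8 since 8 | 8. Hence 8 | h(p+1).
By the principle of mathematical induction, the result holds for all m ≥ 1.
Therefore the largest such d is 8.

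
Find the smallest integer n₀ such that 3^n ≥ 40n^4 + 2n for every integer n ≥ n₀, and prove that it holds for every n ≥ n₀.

n₀ = 13

At n = 12: 531441 < 829464, so the inequality fails and n₀ ≥ 13. We prove 3^n ≥ 40n^4 + 2n for all n ≥ 13.
For the base case n = 13: 3^n = 1594323 and 40n^4 + 2n = 1142466, so 1594323 ≥ 1142466.
Inductive step: assume the claim holds for n = p, so 3^p ≥ 40p^4 + 2p.
Then 3^(p + 1) = 3·(3^p) ≥ 3·(40p^4 + 2p).
Also, for p ≥ 13 we have 3·(40p^4 + 2p) ≥ 40(p+1)^4 + 2(p+1), since 3·(40p^4 + 2p) − (40(p+1)^4 + 2(p+1)) = 80p^4 - 160p^3 - 240p^2 - 156p - 42, which is nonnegative for all p ≥ 13.
Combining, 3^(p + 1) ≥ 40(p+1)^4 + 2(p+1).
By induction, the statement is established for all n ≥ 13.
Hence the smallest such n₀ is 13.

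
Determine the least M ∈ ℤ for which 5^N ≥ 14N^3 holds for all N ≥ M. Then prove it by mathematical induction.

At N = 4: 625 < 896, so the inequality fails and M ≥ 5. We prove 5^N ≥ 14N^3 for all N ≥ 5.
When N = 5: 5^N = 3125 and 14N^3 = 1750, so 3125 ≥ 1750.
Suppose the result is true for N = r, so 5^r ≥ 14r^3.
Then 5^(r + 1) = 5·(5^r) ≥ 5·(14r^3).
Also, for r ≥ 5 we have 5·(14r^3) ≥ 14(r+1)^3, since 5 ≥ (1 + 1/r)^3 for all r ≥ 5.
Combining, 5^(r + 1) ≥ 14(r+1)^3.
By the principle of mathematical induction, the result holds for all N ≥ 5.
Hence the smallest such M is 5.

M = 5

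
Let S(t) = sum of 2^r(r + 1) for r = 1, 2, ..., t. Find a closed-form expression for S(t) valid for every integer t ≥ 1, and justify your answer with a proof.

S(t) = 2^(t + 1)t

We claim S(t) = 2^(t + 1)t for all t ≥ 1.
For the base case t = 1: S(1) = 4, and the closed form gives 4. They agree.
Inductive step: suppose the statement holds for some r ≥ 1, so S(r) = 2^(r + 1)r.
Then S(r+1) = S(r) + (2^(r + 1)(r + 2)) = (2^(r + 1)r) + (2^(r + 1)(r + 2)).
Simplifying, S(r+1) = 2^(r + 2)(r + 1) = 2^((r+1) + 1)(r+1),
which is the closed form with t = r+1.
By induction, the statement is established for all t ≥ 1.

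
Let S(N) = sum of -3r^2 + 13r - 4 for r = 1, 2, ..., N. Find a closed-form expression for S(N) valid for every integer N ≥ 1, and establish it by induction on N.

We claim S(N) = -N(N^2 - 5N - 2) for all N ≥ 1.
When N = 1: S(1) = 6, and the closed form gives 6. They agree.
Inductive step: suppose the statement holds for some r ≥ 1, so S(r) = r(-r^2 + 5r + 2).
Then S(r+1) = S(r) + (-3r^2 + 7r + 6) = (r(-r^2 + 5r + 2)) + (-3r^2 + 7r + 6).
Simplifying, S(r+1) = -(r + 1)(r^2 - 3r - 6) = -(r+1)((r+1)^2 - 5(r+1) - 2),
which is the closed form with N = r+1.
This completes the induction.

S(N) = -N(N^2 - 5N - 2)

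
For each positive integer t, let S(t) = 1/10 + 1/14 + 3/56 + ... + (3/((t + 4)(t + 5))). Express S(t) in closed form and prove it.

We claim S(t) = 3t/(5(t + 5)) for all t ≥ 1.
When t = 1: S(1) = 1/10, and the closed form gives 1/10. They agree.
Suppose the result is true for t = k, so S(k) = 3k/(5(k + 5)).
Then S(k+1) = S(k) + (3/((k + 5)(k + 6))) = (3k/(5(k + 5))) + (3/((k + 5)(k + 6))).
Simplifying, S(k+1) = 3(k + 1)/(5(k + 6)) = 3(k+1)/(5((k+1) + 5)),
which is the closed form with t = k+1.
By induction, the statement is established for all t ≥ 1.

S(t) = 3t/(5(t + 5))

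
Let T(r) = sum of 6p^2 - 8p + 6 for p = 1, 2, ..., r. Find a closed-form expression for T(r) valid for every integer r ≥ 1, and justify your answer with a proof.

We claim T(r) = r(2r^2 - r + 3) for all r ≥ 1.
When r = 1: T(1) = 4, and the closed form gives 4. They agree.
For the inductive step, assume it holds for an arbitrary p ≥ 1, so T(p) = p(2p^2 - p + 3).
Then T(p+1) = T(p) + (6p^2 + 4p + 4) = (p(2p^2 - p + 3)) + (6p^2 + 4p + 4).
Simplifying, T(p+1) = (p + 1)(2p^2 + 3p + 4) = (p+1)(2(p+1)^2 - (p+1) + 3),
which is the closed form with r = p+1.
This completes the induction.

T(r) = r(2r^2 - r + 3)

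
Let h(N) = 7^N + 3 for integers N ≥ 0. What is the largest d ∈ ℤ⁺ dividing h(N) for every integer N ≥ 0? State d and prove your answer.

d = 2

Computing the first values: h(0) = 4 and h(1) = 10; gcd(4, 10) = 2, so d ≤ 2.
We prove 2 | 7^N + 3 for all N ≥ 0 by induction on N.
Base case (N = 0): h(0) = 4 = 2·(2), so 2 | h(0).
For the inductive step, assume it holds for an arbitrary m ≥ 0, i.e. 2 | h(m). Then
h(m+1) = 7^(m+1) + 3 = 7·(7^m + 3) - 18 = 7·h(m) - 18. The first term is divisible by 2 by the inductive hypothesis, and -18 is divisible by 2. Hence 2 | h(m+1).
This completes the induction.
Therefore the largest such d is 2.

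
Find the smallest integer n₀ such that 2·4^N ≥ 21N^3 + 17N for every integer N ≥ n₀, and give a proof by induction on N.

At N = 5: 2048 < 2710, so the inequality fails and n₀ ≥ 6. We prove 2·4^N ≥ 21N^3 + 17N for all N ≥ 6.
For the base case N = 6: 2·4^N = 8192 and 21N^3 + 17N = 4638, so 8192 ≥ 4638.
Inductive step: suppose the statement holds for some r ≥ 6, so 2·4^r ≥ 21r^3 + 17r.
Then 2·4^(r + 1) = 4·(2·4^r) ≥ 4·(21r^3 + 17r).
Also, for r ≥ 6 we have 4·(21r^3 + 17r) ≥ 21(r+1)^3 + 17(r+1), since 4·(21r^3 + 17r) − (21(r+1)^3 + 17(r+1)) = 63r^3 - 63r^2 - 12r - 38, which is nonnegative for all r ≥ 6.
Combining, 2·4^(r + 1) ≥ 21(r+1)^3 + 17(r+1).
Hence, by induction on N, the claim holds for every N ≥ 6.
Hence the smallest such n₀ is 6.

n₀ = 6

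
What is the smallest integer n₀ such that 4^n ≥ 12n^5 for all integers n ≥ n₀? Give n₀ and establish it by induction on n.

n₀ = 11

At n = 10: 1048576 < 1200000, so the inequality fails and n₀ ≥ 11. We prove 4^n ≥ 12n^5 for all n ≥ 11.
When n = 11: 4^n = 4194304 and 12n^5 = 1932612, so 4194304 ≥ 1932612.
Suppose the result is true for n = m, so 4^m ≥ 12m^5.
Then 4^(m + 1) = 4·(4^m) ≥ 4·(12m^5).
Also, for m ≥ 11 we have 4·(12m^5) ≥ 12(m+1)^5, since 4 ≥ (1 + 1/m)^5 for all m ≥ 11.
Combining, 4^(m + 1) ≥ 12(m+1)^5.
This completes the induction.
Hence the smallest such n₀ is 11.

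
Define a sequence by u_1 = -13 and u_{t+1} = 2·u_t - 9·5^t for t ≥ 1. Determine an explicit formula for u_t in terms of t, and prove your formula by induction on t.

Computing the first terms: u_1 = -13, u_2 = -71, u_3 = -367. This suggests u_t = 2^t - 3·5^t.
Base step (t = 1): the formula gives -13 = -13 = u_1.
For the inductive step, assume it holds for an arbitrary j ≥ 1, so u_j = 2^j - 3·5^j.
Then u_{j+1} = 2·u_j - 9·5^j = 2·(2^j - 3·5^j) - 9·5^j = 2^(j + 1) - 3·5^(j + 1),
which is the claimed formula at t = j+1.
By induction, the statement is established for all t ≥ 1.

u_t = 2^t - 3·5^t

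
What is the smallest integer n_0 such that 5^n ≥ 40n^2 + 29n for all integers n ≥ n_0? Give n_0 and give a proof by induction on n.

n_0 = 5

At n = 4: 625 < 756, so the inequality fails and n_0 ≥ 5. We prove 5^n ≥ 40n^2 + 29n for all n ≥ 5.
When n = 5: 5^n = 3125 and 40n^2 + 29n = 1145, so 3125 ≥ 1145.
Inductive step: suppose the statement holds for some r ≥ 5, so 5^r ≥ 40r^2 + 29r.
Then 5^(r + 1) = 5·(5^r) ≥ 5·(40r^2 + 29r).
Also, for r ≥ 5 we have 5·(40r^2 + 29r) ≥ 40(r+1)^2 + 29(r+1), since 5·(40r^2 + 29r) − (40(r+1)^2 + 29(r+1)) = 160r^2 + 36r - 69, which is nonnegative for all r ≥ 5.
Combining, 5^(r + 1) ≥ 40(r+1)^2 + 29(r+1).
By induction, the statement is established for all n ≥ 5.
Hence the smallest such n_0 is 5.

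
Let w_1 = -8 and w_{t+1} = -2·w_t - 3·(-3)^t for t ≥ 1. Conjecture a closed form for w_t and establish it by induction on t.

Computing the first terms: w_1 = -8, w_2 = 25, w_3 = -77. This suggests w_t = (-2)^(t - 1) - (-3)^(t + 1).
When t = 1: the formula gives -8 = -8 = w_1.
For the inductive step, assume it holds for an arbitrary m ≥ 1, so w_m = (-2)^(m - 1) - (-3)^(m + 1).
Then w_{m+1} = -2·w_m - 3·(-3)^m = -2·((-2)^(m - 1) - (-3)^(m + 1)) - 3·(-3)^m = (-2)^m - (-3)^(m + 2) = (-2)^((m+1) - 1) - (-3)^((m+1) + 1),
which is the claimed formula at t = m+1.
This completes the induction.

w_t = (-2)^(t - 1) - (-3)^(t + 1)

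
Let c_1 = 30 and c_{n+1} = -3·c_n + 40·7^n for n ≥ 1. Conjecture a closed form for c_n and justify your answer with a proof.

c_n = 2(-3)^(n - 1) + 4·7^n

Computing the first terms: c_1 = 30, c_2 = 190, c_3 = 1390. This suggests c_n = 2(-3)^(n - 1) + 4·7^n.
When n = 1: the formula gives 30 = 30 = c_1.
Inductive step: assume the claim holds for n = p, so c_p = 2(-3)^(p - 1) + 4·7^p.
Then c_{p+1} = -3·c_p + 40·7^p = -3·(2(-3)^(p - 1) + 4·7^p) + 40·7^p = 2(-3)^p + 4·7^(p + 1) = 2(-3)^((p+1) - 1) + 4·7^(p+1),
which is the claimed formula at n = p+1.
By induction, the statement is established for all n ≥ 1.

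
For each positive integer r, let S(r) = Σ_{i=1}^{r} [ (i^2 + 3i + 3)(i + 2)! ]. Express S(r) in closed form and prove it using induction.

S(r) = (r + 1)(r + 3)! - 6

We claim S(r) = (r + 1)(r + 3)! - 6 for all r ≥ 1.
When r = 1: S(1) = 42, and the closed form gives 42. They agree.
For the inductive step, assume it holds for an arbitrary i ≥ 1, so S(i) = (i + 1)(i + 3)! - 6.
Then S(i+1) = S(i) + ((i^2 + 5i + 7)(i + 3)!) = ((i + 1)(i + 3)! - 6) + ((i^2 + 5i + 7)(i + 3)!).
Simplifying, S(i+1) = ((i+1) + 1)((i+1) + 3)! - 6,
which is the closed form with r = i+1.
By induction, the statement is established for all r ≥ 1.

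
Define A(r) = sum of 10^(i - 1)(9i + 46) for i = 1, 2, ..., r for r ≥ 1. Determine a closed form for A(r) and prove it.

A(r) = 10^r(r + 5) - 5

We claim A(r) = 10^r(r + 5) - 5 for all r ≥ 1.
Base step (r = 1): A(1) = 55, and the closed form gives 55. They agree.
Suppose the result is true for r = i, so A(i) = 10^i(i + 5) - 5.
Then A(i+1) = A(i) + (10^i(9i + 55)) = (10^i(i + 5) - 5) + (10^i(9i + 55)).
Simplifying, A(i+1) = 10·10^i·i + 60·10^i - 5 = 10^(i+1)((i+1) + 5) - 5,
which is the closed form with r = i+1.
By the principle of mathematical induction, the result holds for all r ≥ 1.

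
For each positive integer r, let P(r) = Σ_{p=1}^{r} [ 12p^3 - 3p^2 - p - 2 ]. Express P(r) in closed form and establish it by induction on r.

We claim P(r) = r(3r^3 + 5r^2 + r - 3) for all r ≥ 1.
When r = 1: P(1) = 6, and the closed form gives 6. They agree.
Inductive step: suppose the statement holds for some p ≥ 1, so P(p) = p(3p^3 + 5p^2 + p - 3).
Then P(p+1) = P(p) + (12p^3 + 33p^2 + 29p + 6) = (p(3p^3 + 5p^2 + p - 3)) + (12p^3 + 33p^2 + 29p + 6).
Simplifying, P(p+1) = (p + 1)(3p^3 + 14p^2 + 20p + 6) = (p+1)(3(p+1)^3 + 5(p+1)^2 + (p+1) - 3),
which is the closed form with r = p+1.
Hence, by induction on r, the claim holds for every r ≥ 1.

P(r) = r(3r^3 + 5r^2 + r - 3)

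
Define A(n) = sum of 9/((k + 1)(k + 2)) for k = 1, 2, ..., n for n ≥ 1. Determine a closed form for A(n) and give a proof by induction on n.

A(n) = 9n/(2(n + 2))

We claim A(n) = 9n/(2(n + 2)) for all n ≥ 1.
Base case (n = 1): A(1) = 3/2, and the closed form gives 3/2. They agree.
Suppose the result is true for n = k, so A(k) = 9k/(2(k + 2)).
Then A(k+1) = A(k) + (9/((k + 2)(k + 3))) = (9k/(2(k + 2))) + (9/((k + 2)(k + 3))).
Simplifying, A(k+1) = 9(k + 1)/(2(k + 3)) = 9(k+1)/(2((k+1) + 2)),
which is the closed form with n = k+1.
This completes the induction.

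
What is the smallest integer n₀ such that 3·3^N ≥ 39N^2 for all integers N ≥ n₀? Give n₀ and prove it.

At N = 5: 729 < 975, so the inequality fails and n₀ ≥ 6. We prove 3·3^N ≥ 39N^2 for all N ≥ 6.
Base step (N = 6): 3·3^N = 2187 and 39N^2 = 1404, so 2187 ≥ 1404.
Inductive step: assume the claim holds for N = m, so 3·3^m ≥ 39m^2.
Then 3·3^(m + 1) = 3·(3·3^m) ≥ 3·(39m^2).
Also, for m ≥ 6 we have 3·(39m^2) ≥ 39(m+1)^2, since 3 ≥ (1 + 1/m)^2 for all m ≥ 6.
Combining, 3·3^(m + 1) ≥ 39(m+1)^2.
By the principle of mathematical induction, the result holds for all N ≥ 6.
Hence the smallest such n₀ is 6.

n₀ = 6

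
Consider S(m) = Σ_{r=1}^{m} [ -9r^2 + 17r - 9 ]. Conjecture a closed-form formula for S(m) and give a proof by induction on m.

We claim S(m) = -m(3m^2 - 4m + 2) for all m ≥ 1.
For the base case m = 1: S(1) = -1, and the closed form gives -1. They agree.
For the inductive step, assume it holds for an arbitrary r ≥ 1, so S(r) = r(-3r^2 + 4r - 2).
Then S(r+1) = S(r) + (-9r^2 - r - 1) = (r(-3r^2 + 4r - 2)) + (-9r^2 - r - 1).
Simplifying, S(r+1) = -(r + 1)(3r^2 + 2r + 1) = -(r+1)(3(r+1)^2 - 4(r+1) + 2),
which is the closed form with m = r+1.
This completes the induction.

S(m) = -m(3m^2 - 4m + 2)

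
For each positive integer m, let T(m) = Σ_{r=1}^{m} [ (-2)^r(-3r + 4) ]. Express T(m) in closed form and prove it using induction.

We claim T(m) = 2(-2)^m(-m + 1) - 2 for all m ≥ 1.
For the base case m = 1: T(1) = -2, and the closed form gives -2. They agree.
Inductive step: suppose the statement holds for some r ≥ 1, so T(r) = 2(-2)^r(-r + 1) - 2.
Then T(r+1) = T(r) + ((-2)^(r + 1)(-3r + 1)) = (2(-2)^r(-r + 1) - 2) + ((-2)^(r + 1)(-3r + 1)).
Simplifying, T(r+1) = 4(-2)^r·r - 2 = 2(-2)^(r+1)(-(r+1) + 1) - 2,
which is the closed form with m = r+1.
By the principle of mathematical induction, the result holds for all m ≥ 1.

T(m) = 2(-2)^m(-m + 1) - 2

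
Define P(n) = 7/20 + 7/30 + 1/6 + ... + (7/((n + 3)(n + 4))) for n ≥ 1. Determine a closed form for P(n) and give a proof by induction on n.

We claim P(n) = 7n/(4(n + 4)) for all n ≥ 1.
Base step (n = 1): P(1) = 7/20, and the closed form gives 7/20. They agree.
Suppose the result is true for n = m, so P(m) = 7m/(4(m + 4)).
Then P(m+1) = P(m) + (7/((m + 4)(m + 5))) = (7m/(4(m + 4))) + (7/((m + 4)(m + 5))).
Simplifying, P(m+1) = 7(m + 1)/(4(m + 5)) = 7(m+1)/(4((m+1) + 4)),
which is the closed form with n = m+1.
By induction, the statement is established for all n ≥ 1.

P(n) = 7n/(4(n + 4))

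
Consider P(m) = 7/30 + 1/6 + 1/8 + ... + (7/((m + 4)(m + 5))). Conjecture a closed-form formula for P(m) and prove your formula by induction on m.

P(m) = 7m/(5(m + 5))

We claim P(m) = 7m/(5(m + 5)) for all m ≥ 1.
For the base case m = 1: P(1) = 7/30, and the closed form gives 7/30. They agree.
Suppose the result is true for m = p, so P(p) = 7p/(5(p + 5)).
Then P(p+1) = P(p) + (7/((p + 5)(p + 6))) = (7p/(5(p + 5))) + (7/((p + 5)(p + 6))).
Simplifying, P(p+1) = 7(p + 1)/(5(p + 6)) = 7(p+1)/(5((p+1) + 5)),
which is the closed form with m = p+1.
This completes the induction.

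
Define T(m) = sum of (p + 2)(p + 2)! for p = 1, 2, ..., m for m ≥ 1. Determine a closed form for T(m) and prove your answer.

T(m) = (m + 3)! - 6

We claim T(m) = (m + 3)! - 6 for all m ≥ 1.
For the base case m = 1: T(1) = 18, and the closed form gives 18. They agree.
Inductive step: assume the claim holds for m = p, so T(p) = (p + 3)! - 6.
Then T(p+1) = T(p) + ((p + 3)(p + 3)!) = ((p + 3)! - 6) + ((p + 3)(p + 3)!).
Simplifying, T(p+1) = ((p+1) + 3)! - 6,
which is the closed form with m = p+1.
By the principle of mathematical induction, the result holds for all m ≥ 1.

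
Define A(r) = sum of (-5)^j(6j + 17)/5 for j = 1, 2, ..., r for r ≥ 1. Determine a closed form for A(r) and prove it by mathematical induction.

A(r) = (-5)^r(r + 3) - 3

We claim A(r) = (-5)^r(r + 3) - 3 for all r ≥ 1.
Base case (r = 1): A(1) = -23, and the closed form gives -23. They agree.
Inductive step: assume the claim holds for r = j, so A(j) = (-5)^j(j + 3) - 3.
Then A(j+1) = A(j) + ((-5)^j(-6j - 23)) = ((-5)^j(j + 3) - 3) + ((-5)^j(-6j - 23)).
Simplifying, A(j+1) = -5(-5)^j·j - 20(-5)^j - 3 = (-5)^(j+1)((j+1) + 3) - 3,
which is the closed form with r = j+1.
This completes the induction.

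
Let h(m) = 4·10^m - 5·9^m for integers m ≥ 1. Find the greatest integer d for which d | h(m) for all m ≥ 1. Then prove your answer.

d = 5

Computing the first values: h(1) = -5 and h(2) = -5; gcd(-5, -5) = 5, so d ≤ 5.
We prove 5 | 4·10^m - 5·9^m for all m ≥ 1 by induction on m.
Base step (m = 1): h(1) = -5 = 5·(-1), so 5 | h(1).
For the inductive step, assume it holds for an arbitrary k ≥ 1, i.e. 5 | h(k). Then
h(k+1) − 10·h(k) = (4·10^(k+1) - 5·9^(k+1)) − 10·(4·10^k - 5·9^k) = (-5)·9^k·(9 − 10) = (5)·9^k. Since 5 | h(k) by the inductive hypothesis, 5 | 10·h(k); and 5 | 5 since 5 = 5·1. Therefore 5 | h(k+1).
By induction, the statement is established for all m ≥ 1.
Therefore the largest such d is 5.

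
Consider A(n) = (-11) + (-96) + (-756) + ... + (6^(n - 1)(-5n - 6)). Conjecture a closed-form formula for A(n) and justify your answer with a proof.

A(n) = -6^n(n + 1) + 1

We claim A(n) = -6^n(n + 1) + 1 for all n ≥ 1.
For the base case n = 1: A(1) = -11, and the closed form gives -11. They agree.
For the inductive step, assume it holds for an arbitrary j ≥ 1, so A(j) = -6^j(j + 1) + 1.
Then A(j+1) = A(j) + (6^j(-5j - 11)) = (-6^j(j + 1) + 1) + (6^j(-5j - 11)).
Simplifying, A(j+1) = -6·6^j·j - 12·6^j + 1 = -6^(j+1)((j+1) + 1) + 1,
which is the closed form with n = j+1.
By the principle of mathematical induction, the result holds for all n ≥ 1.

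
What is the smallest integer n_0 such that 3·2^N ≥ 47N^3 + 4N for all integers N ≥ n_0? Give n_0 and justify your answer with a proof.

At N = 15: 98304 < 158685, so the inequality fails and n_0 ≥ 16. We prove 3·2^N ≥ 47N^3 + 4N for all N ≥ 16.
Base case (N = 16): 3·2^N = 196608 and 47N^3 + 4N = 192576, so 196608 ≥ 192576.
For the inductive step, assume it holds for an arbitrary k ≥ 16, so 3·2^k ≥ 47k^3 + 4k.
Then 3·2^(k + 1) = 2·(3·2^k) ≥ 2·(47k^3 + 4k).
Also, for k ≥ 16 we have 2·(47k^3 + 4k) ≥ 47(k+1)^3 + 4(k+1), since 2·(47k^3 + 4k) − (47(k+1)^3 + 4(k+1)) = 47k^3 - 141k^2 - 137k - 51, which is nonnegative for all k ≥ 16.
Combining, 3·2^(k + 1) ≥ 47(k+1)^3 + 4(k+1).
Hence, by induction on N, the claim holds for every N ≥ 16.
Hence the smallest such n_0 is 16.

n_0 = 16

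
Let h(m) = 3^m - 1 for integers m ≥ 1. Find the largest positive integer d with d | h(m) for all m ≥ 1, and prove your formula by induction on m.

d = 2

Computing the first values: h(1) = 2 and h(2) = 8; gcd(2, 8) = 2, so d ≤ 2.
We prove 2 | 3^m - 1 for all m ≥ 1 by induction on m.
When m = 1: h(1) = 2 = 2·(1), so 2 | h(1).
Suppose the result is true for m = k, i.e. 2 | h(k). Then
3^{k+1} − 1^{k+1} = 3·3^k − 1·1^k = 3·(3^k − 1^k) + (2)·1^k. The first term is divisible by 2 by the inductive hypothesis, and the second term (2)·1^k is divisible by 2 since 2 | 2. Hence 2 | h(k+1).
By induction, the statement is established for all m ≥ 1.
Therefore the largest such d is 2.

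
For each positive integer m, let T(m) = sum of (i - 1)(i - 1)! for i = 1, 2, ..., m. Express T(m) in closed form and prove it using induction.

We claim T(m) = m! - 1 for all m ≥ 1.
When m = 1: T(1) = 0, and the closed form gives 0. They agree.
Inductive step: suppose the statement holds for some i ≥ 1, so T(i) = i! - 1.
Then T(i+1) = T(i) + (i·i!) = (i! - 1) + (i·i!).
Simplifying, T(i+1) = (i+1)! - 1,
which is the closed form with m = i+1.
This completes the induction.

T(m) = m! - 1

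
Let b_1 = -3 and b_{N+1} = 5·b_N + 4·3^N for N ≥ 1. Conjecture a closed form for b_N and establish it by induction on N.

b_N = -2·3^N + 3·5^(N - 1)

Computing the first terms: b_1 = -3, b_2 = -3, b_3 = 21. This suggests b_N = -2·3^N + 3·5^(N - 1).
For the base case N = 1: the formula gives -3 = -3 = b_1.
For the inductive step, assume it holds for an arbitrary k ≥ 1, so b_k = -2·3^k + 3·5^(k - 1).
Then b_{k+1} = 5·b_k + 4·3^k = 5·(-2·3^k + 3·5^(k - 1)) + 4·3^k = -2·3^(k + 1) + 3·5^k = -2·3^(k+1) + 3·5^((k+1) - 1),
which is the claimed formula at N = k+1.
Hence, by induction on N, the claim holds for every N ≥ 1.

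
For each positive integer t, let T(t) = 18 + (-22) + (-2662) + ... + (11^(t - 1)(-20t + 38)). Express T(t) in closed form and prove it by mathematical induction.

T(t) = 2·11^t(-t + 2) - 4

We claim T(t) = 2·11^t(-t + 2) - 4 for all t ≥ 1.
Base case (t = 1): T(1) = 18, and the closed form gives 18. They agree.
For the inductive step, assume it holds for an arbitrary j ≥ 1, so T(j) = 2·11^j(-j + 2) - 4.
Then T(j+1) = T(j) + (11^j(-20j + 18)) = (2·11^j(-j + 2) - 4) + (11^j(-20j + 18)).
Simplifying, T(j+1) = -22·11^j·j + 22·11^j - 4 = 2·11^(j+1)(-(j+1) + 2) - 4,
which is the closed form with t = j+1.
Hence, by induction on t, the claim holds for every t ≥ 1.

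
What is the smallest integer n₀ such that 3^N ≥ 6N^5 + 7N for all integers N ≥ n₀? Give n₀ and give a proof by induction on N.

At N = 13: 1594323 < 2227849, so the inequality fails and n₀ ≥ 14. We prove 3^N ≥ 6N^5 + 7N for all N ≥ 14.
Base case (N = 14): 3^N = 4782969 and 6N^5 + 7N = 3227042, so 4782969 ≥ 3227042.
Suppose the result is true for N = i, so 3^i ≥ 6i^5 + 7i.
Then 3^(i + 1) = 3·(3^i) ≥ 3·(6i^5 + 7i).
Also, for i ≥ 14 we have 3·(6i^5 + 7i) ≥ 6(i+1)^5 + 7(i+1), since 3·(6i^5 + 7i) − (6(i+1)^5 + 7(i+1)) = 12i^5 - 30i^4 - 60i^3 - 60i^2 - 16i - 13, which is nonnegative for all i ≥ 14.
Combining, 3^(i + 1) ≥ 6(i+1)^5 + 7(i+1).
By induction, the statement is established for all N ≥ 14.
Hence the smallest such n₀ is 14.

n₀ = 14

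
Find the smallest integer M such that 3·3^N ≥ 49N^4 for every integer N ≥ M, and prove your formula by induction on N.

M = 12

At N = 11: 531441 < 717409, so the inequality fails and M ≥ 12. We prove 3·3^N ≥ 49N^4 for all N ≥ 12.
For the base case N = 12: 3·3^N = 1594323 and 49N^4 = 1016064, so 1594323 ≥ 1016064.
Inductive step: assume the claim holds for N = k, so 3·3^k ≥ 49k^4.
Then 3·3^(k + 1) = 3·(3·3^k) ≥ 3·(49k^4).
Also, for k ≥ 12 we have 3·(49k^4) ≥ 49(k+1)^4, since 3 ≥ (1 + 1/k)^4 for all k ≥ 12.
Combining, 3·3^(k + 1) ≥ 49(k+1)^4.
By induction, the statement is established for all N ≥ 12.
Hence the smallest such M is 12.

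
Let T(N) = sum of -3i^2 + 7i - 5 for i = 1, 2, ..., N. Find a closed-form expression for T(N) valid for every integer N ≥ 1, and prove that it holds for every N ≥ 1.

We claim T(N) = -N(N^2 - 2N + 2) for all N ≥ 1.
When N = 1: T(1) = -1, and the closed form gives -1. They agree.
Inductive step: suppose the statement holds for some i ≥ 1, so T(i) = i(-i^2 + 2i - 2).
Then T(i+1) = T(i) + (-3i^2 + i - 1) = (i(-i^2 + 2i - 2)) + (-3i^2 + i - 1).
Simplifying, T(i+1) = -(i + 1)(i^2 + 1) = -(i+1)((i+1)^2 - 2(i+1) + 2),
which is the closed form with N = i+1.
This completes the induction.

T(N) = -N(N^2 - 2N + 2)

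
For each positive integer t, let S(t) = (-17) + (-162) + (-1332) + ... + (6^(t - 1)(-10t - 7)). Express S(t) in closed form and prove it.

We claim S(t) = -6^t(2t + 1) + 1 for all t ≥ 1.
Base step (t = 1): S(1) = -17, and the closed form gives -17. They agree.
Suppose the result is true for t = r, so S(r) = -6^r(2r + 1) + 1.
Then S(r+1) = S(r) + (6^r(-10r - 17)) = (-6^r(2r + 1) + 1) + (6^r(-10r - 17)).
Simplifying, S(r+1) = -12·6^r·r - 18·6^r + 1 = -6^(r+1)(2(r+1) + 1) + 1,
which is the closed form with t = r+1.
This completes the induction.

S(t) = -6^t(2t + 1) + 1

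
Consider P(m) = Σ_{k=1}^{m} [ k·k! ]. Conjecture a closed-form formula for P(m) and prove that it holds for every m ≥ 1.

We claim P(m) = (m + 1)! - 1 for all m ≥ 1.
Base step (m = 1): P(1) = 1, and the closed form gives 1. They agree.
For the inductive step, assume it holds for an arbitrary k ≥ 1, so P(k) = (k + 1)! - 1.
Then P(k+1) = P(k) + ((k + 1)(k + 1)!) = ((k + 1)! - 1) + ((k + 1)(k + 1)!).
Simplifying, P(k+1) = ((k+1) + 1)! - 1,
which is the closed form with m = k+1.
By the principle of mathematical induction, the result holds for all m ≥ 1.

P(m) = (m + 1)! - 1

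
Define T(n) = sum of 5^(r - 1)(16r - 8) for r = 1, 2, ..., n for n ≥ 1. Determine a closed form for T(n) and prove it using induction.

We claim T(n) = 5^n(4n - 3) + 3 for all n ≥ 1.
When n = 1: T(1) = 8, and the closed form gives 8. They agree.
Inductive step: assume the claim holds for n = r, so T(r) = 5^r(4r - 3) + 3.
Then T(r+1) = T(r) + (5^r(16r + 8)) = (5^r(4r - 3) + 3) + (5^r(16r + 8)).
Simplifying, T(r+1) = 20·5^r·r + 5·5^r + 3 = 5^(r+1)(4(r+1) - 3) + 3,
which is the closed form with n = r+1.
By induction, the statement is established for all n ≥ 1.

T(n) = 5^n(4n - 3) + 3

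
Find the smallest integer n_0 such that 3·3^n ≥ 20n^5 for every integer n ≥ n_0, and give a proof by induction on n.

n_0 = 14

At n = 13: 4782969 < 7425860, so the inequality fails and n_0 ≥ 14. We prove 3·3^n ≥ 20n^5 for all n ≥ 14.
Base step (n = 14): 3·3^n = 14348907 and 20n^5 = 10756480, so 14348907 ≥ 10756480.
Inductive step: suppose the statement holds for some k ≥ 14, so 3·3^k ≥ 20k^5.
Then 3·3^(k + 1) = 3·(3·3^k) ≥ 3·(20k^5).
Also, for k ≥ 14 we have 3·(20k^5) ≥ 20(k+1)^5, since 3 ≥ (1 + 1/k)^5 for all k ≥ 14.
Combining, 3·3^(k + 1) ≥ 20(k+1)^5.
By the principle of mathematical induction, the result holds for all n ≥ 14.
Hence the smallest such n_0 is 14.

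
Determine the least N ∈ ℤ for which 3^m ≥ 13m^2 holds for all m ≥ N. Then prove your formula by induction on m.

N = 6

At m = 5: 243 < 325, so the inequality fails and N ≥ 6. We prove 3^m ≥ 13m^2 for all m ≥ 6.
Base case (m = 6): 3^m = 729 and 13m^2 = 468, so 729 ≥ 468.
Inductive step: suppose the statement holds for some p ≥ 6, so 3^p ≥ 13p^2.
Then 3^(p + 1) = 3·(3^p) ≥ 3·(13p^2).
Also, for p ≥ 6 we have 3·(13p^2) ≥ 13(p+1)^2, since 3 ≥ (1 + 1/p)^2 for all p ≥ 6.
Combining, 3^(p + 1) ≥ 13(p+1)^2.
This completes the induction.
Hence the smallest such N is 6.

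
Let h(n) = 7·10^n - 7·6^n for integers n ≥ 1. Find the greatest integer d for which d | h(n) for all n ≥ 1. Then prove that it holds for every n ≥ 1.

d = 28

Computing the first values: h(1) = 28 and h(2) = 448; gcd(28, 448) = 28, so d ≤ 28.
We prove 28 | 7·10^n - 7·6^n for all n ≥ 1 by induction on n.
When n = 1: h(1) = 28 = 28·(1), so 28 | h(1).
Inductive step: assume the claim holds for n = p, i.e. 28 | h(p). Then
h(p+1) − 10·h(p) = (7·10^(p+1) - 7·6^(p+1)) − 10·(7·10^p - 7·6^p) = (-7)·6^p·(6 − 10) = (28)·6^p. Since 28 | h(p) by the inductive hypothesis, 28 | 10·h(p); and 28 | 28 since 28 = 28·1. Therefore 28 | h(p+1).
By the principle of mathematical induction, the result holds for all n ≥ 1.
Therefore the largest such d is 28.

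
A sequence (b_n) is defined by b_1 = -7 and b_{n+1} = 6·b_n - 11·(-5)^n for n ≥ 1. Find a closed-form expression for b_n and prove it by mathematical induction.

b_n = (-5)^n - 2·6^(n - 1)

Computing the first terms: b_1 = -7, b_2 = 13, b_3 = -197. This suggests b_n = (-5)^n - 2·6^(n - 1).
For the base case n = 1: the formula gives -7 = -7 = b_1.
Suppose the result is true for n = m, so b_m = (-5)^m - 2·6^(m - 1).
Then b_{m+1} = 6·b_m - 11·(-5)^m = 6·((-5)^m - 2·6^(m - 1)) - 11·(-5)^m = (-5)^(m + 1) - 2·6^m = (-5)^(m+1) - 2·6^((m+1) - 1),
which is the claimed formula at n = m+1.
By the principle of mathematical induction, the result holds for all n ≥ 1.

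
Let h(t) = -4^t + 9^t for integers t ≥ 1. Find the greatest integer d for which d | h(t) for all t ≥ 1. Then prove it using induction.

Computing the first values: h(1) = 5 and h(2) = 65; gcd(5, 65) = 5, so d ≤ 5.
We prove 5 | -4^t + 9^t for all t ≥ 1 by induction on t.
Base step (t = 1): h(1) = 5 = 5·(1), so 5 | h(1).
Inductive step: assume the claim holds for t = k, i.e. 5 | h(k). Then
9^{k+1} − 4^{k+1} = 9·9^k − 4·4^k = 9·(9^k − 4^k) + (5)·4^k. The first term is divisible by 5 by the inductive hypothesis, and the second term (5)·4^k is divisible by 5 since 5 | 5. Hence 5 | h(k+1).
By induction, the statement is established for all t ≥ 1.
Therefore the largest such d is 5.

d = 5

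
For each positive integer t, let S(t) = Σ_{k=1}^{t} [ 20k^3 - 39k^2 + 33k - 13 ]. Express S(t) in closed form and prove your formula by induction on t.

We claim S(t) = t(5t^3 - 3t^2 + 2t - 3) for all t ≥ 1.
Base case (t = 1): S(1) = 1, and the closed form gives 1. They agree.
Suppose the result is true for t = k, so S(k) = k(5k^3 - 3k^2 + 2k - 3).
Then S(k+1) = S(k) + (20k^3 + 21k^2 + 15k + 1) = (k(5k^3 - 3k^2 + 2k - 3)) + (20k^3 + 21k^2 + 15k + 1).
Simplifying, S(k+1) = (k + 1)(5k^3 + 12k^2 + 11k + 1) = (k+1)(5(k+1)^3 - 3(k+1)^2 + 2(k+1) - 3),
which is the closed form with t = k+1.
By induction, the statement is established for all t ≥ 1.

S(t) = t(5t^3 - 3t^2 + 2t - 3)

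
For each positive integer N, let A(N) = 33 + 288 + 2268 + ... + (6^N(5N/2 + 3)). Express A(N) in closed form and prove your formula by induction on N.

A(N) = 3·6^N(N + 1) - 3

We claim A(N) = 3·6^N(N + 1) - 3 for all N ≥ 1.
Base step (N = 1): A(1) = 33, and the closed form gives 33. They agree.
Suppose the result is true for N = r, so A(r) = 3·6^r(r + 1) - 3.
Then A(r+1) = A(r) + (6^r(15r + 33)) = (3·6^r(r + 1) - 3) + (6^r(15r + 33)).
Simplifying, A(r+1) = 18·6^r·r + 36·6^r - 3 = 3·6^(r+1)((r+1) + 1) - 3,
which is the closed form with N = r+1.
Hence, by induction on N, the claim holds for every N ≥ 1.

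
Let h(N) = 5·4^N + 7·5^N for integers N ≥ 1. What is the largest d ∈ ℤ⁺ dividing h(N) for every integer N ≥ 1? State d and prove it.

d = 5

Computing the first values: h(1) = 55 and h(2) = 255; gcd(55, 255) = 5, so d ≤ 5.
We prove 5 | 5·4^N + 7·5^N for all N ≥ 1 by induction on N.
For the base case N = 1: h(1) = 55 = 5·(11), so 5 | h(1).
Suppose the result is true for N = k, i.e. 5 | h(k). Then
h(k+1) − 5·h(k) = (5·4^(k+1) + 7·5^(k+1)) − 5·(5·4^k + 7·5^k) = (5)·4^k·(4 − 5) = (-5)·4^k. Since 5 | h(k) by the inductive hypothesis, 5 | 5·h(k); and 5 | -5 since -5 = 5·-1. Therefore 5 | h(k+1).
By the principle of mathematical induction, the result holds for all N ≥ 1.
Therefore the largest such d is 5.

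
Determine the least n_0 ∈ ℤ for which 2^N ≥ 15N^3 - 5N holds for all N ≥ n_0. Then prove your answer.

At N = 15: 32768 < 50550, so the inequality fails and n_0 ≥ 16. We prove 2^N ≥ 15N^3 - 5N for all N ≥ 16.
Base case (N = 16): 2^N = 65536 and 15N^3 - 5N = 61360, so 65536 ≥ 61360.
Suppose the result is true for N = p, so 2^p ≥ 15p^3 - 5p.
Then 2^(p + 1) = 2·(2^p) ≥ 2·(15p^3 - 5p).
Also, for p ≥ 16 we have 2·(15p^3 - 5p) ≥ 15(p+1)^3 - 5(p+1), since 2·(15p^3 - 5p) − (15(p+1)^3 - 5(p+1)) = 15p^3 - 45p^2 - 50p - 10, which is nonnegative for all p ≥ 16.
Combining, 2^(p + 1) ≥ 15(p+1)^3 - 5(p+1).
By induction, the statement is established for all N ≥ 16.
Hence the smallest such n_0 is 16.

n_0 = 16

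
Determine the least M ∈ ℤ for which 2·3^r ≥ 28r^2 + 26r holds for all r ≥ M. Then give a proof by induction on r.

M = 6

At r = 5: 486 < 830, so the inequality fails and M ≥ 6. We prove 2·3^r ≥ 28r^2 + 26r for all r ≥ 6.
Base case (r = 6): 2·3^r = 1458 and 28r^2 + 26r = 1164, so 1458 ≥ 1164.
Suppose the result is true for r = k, so 2·3^k ≥ 28k^2 + 26k.
Then 2·3^(k + 1) = 3·(2·3^k) ≥ 3·(28k^2 + 26k).
Also, for k ≥ 6 we have 3·(28k^2 + 26k) ≥ 28(k+1)^2 + 26(k+1), since 3·(28k^2 + 26k) − (28(k+1)^2 + 26(k+1)) = 56k^2 - 4k - 54, which is nonnegative for all k ≥ 6.
Combining, 2·3^(k + 1) ≥ 28(k+1)^2 + 26(k+1).
By induction, the statement is established for all r ≥ 6.
Hence the smallest such M is 6.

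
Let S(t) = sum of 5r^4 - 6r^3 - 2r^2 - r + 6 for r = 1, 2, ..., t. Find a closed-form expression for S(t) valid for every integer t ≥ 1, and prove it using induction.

S(t) = t(t^4 + t^3 - 2t^2 - 3t + 5)

We claim S(t) = t(t^4 + t^3 - 2t^2 - 3t + 5) for all t ≥ 1.
When t = 1: S(1) = 2, and the closed form gives 2. They agree.
For the inductive step, assume it holds for an arbitrary r ≥ 1, so S(r) = r(r^4 + r^3 - 2r^2 - 3r + 5).
Then S(r+1) = S(r) + (5r^4 + 14r^3 + 10r^2 - 3r + 2) = (r(r^4 + r^3 - 2r^2 - 3r + 5)) + (5r^4 + 14r^3 + 10r^2 - 3r + 2).
Simplifying, S(r+1) = (r + 1)(r^4 + 5r^3 + 7r^2 + 2) = (r+1)((r+1)^4 + (r+1)^3 - 2(r+1)^2 - 3(r+1) + 5),
which is the closed form with t = r+1.
By the principle of mathematical induction, the result holds for all t ≥ 1.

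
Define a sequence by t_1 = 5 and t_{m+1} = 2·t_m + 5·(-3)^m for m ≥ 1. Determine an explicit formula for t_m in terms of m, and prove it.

t_m = -(-3)^m + 2^m

Computing the first terms: t_1 = 5, t_2 = -5, t_3 = 35. This suggests t_m = -(-3)^m + 2^m.
Base case (m = 1): the formula gives 5 = 5 = t_1.
Suppose the result is true for m = k, so t_k = -(-3)^k + 2^k.
Then t_{k+1} = 2·t_k + 5·(-3)^k = 2·(-(-3)^k + 2^k) + 5·(-3)^k = -(-3)^(k + 1) + 2^(k + 1),
which is the claimed formula at m = k+1.
Hence, by induction on m, the claim holds for every m ≥ 1.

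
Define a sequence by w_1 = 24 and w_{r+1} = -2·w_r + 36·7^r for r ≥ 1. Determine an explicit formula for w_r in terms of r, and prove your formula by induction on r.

Computing the first terms: w_1 = 24, w_2 = 204, w_3 = 1356. This suggests w_r = -(-2)^(r + 1) + 4·7^r.
Base case (r = 1): the formula gives 24 = 24 = w_1.
For the inductive step, assume it holds for an arbitrary m ≥ 1, so w_m = -(-2)^(m + 1) + 4·7^m.
Then w_{m+1} = -2·w_m + 36·7^m = -2·(-(-2)^(m + 1) + 4·7^m) + 36·7^m = -(-2)^(m + 2) + 4·7^(m + 1) = -(-2)^((m+1) + 1) + 4·7^(m+1),
which is the claimed formula at r = m+1.
By induction, the statement is established for all r ≥ 1.

w_r = -(-2)^(r + 1) + 4·7^r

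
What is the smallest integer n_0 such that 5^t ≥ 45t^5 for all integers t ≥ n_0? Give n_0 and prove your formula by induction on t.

n_0 = 10

At t = 9: 1953125 < 2657205, so the inequality fails and n_0 ≥ 10. We prove 5^t ≥ 45t^5 for all t ≥ 10.
For the base case t = 10: 5^t = 9765625 and 45t^5 = 4500000, so 9765625 ≥ 4500000.
For the inductive step, assume it holds for an arbitrary r ≥ 10, so 5^r ≥ 45r^5.
Then 5^(r + 1) = 5·(5^r) ≥ 5·(45r^5).
Also, for r ≥ 10 we have 5·(45r^5) ≥ 45(r+1)^5, since 5 ≥ (1 + 1/r)^5 for all r ≥ 10.
Combining, 5^(r + 1) ≥ 45(r+1)^5.
This completes the induction.
Hence the smallest such n_0 is 10.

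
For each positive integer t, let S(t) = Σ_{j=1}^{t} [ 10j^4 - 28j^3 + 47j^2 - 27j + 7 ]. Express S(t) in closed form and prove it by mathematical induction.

We claim S(t) = t(2t^4 - 2t^3 + 5t^2 + 3t + 1) for all t ≥ 1.
Base case (t = 1): S(1) = 9, and the closed form gives 9. They agree.
Inductive step: assume the claim holds for t = j, so S(j) = j(2j^4 - 2j^3 + 5j^2 + 3j + 1).
Then S(j+1) = S(j) + (10j^4 + 12j^3 + 23j^2 + 23j + 9) = (j(2j^4 - 2j^3 + 5j^2 + 3j + 1)) + (10j^4 + 12j^3 + 23j^2 + 23j + 9).
Simplifying, S(j+1) = (j + 1)(2j^4 + 6j^3 + 11j^2 + 15j + 9) = (j+1)(2(j+1)^4 - 2(j+1)^3 + 5(j+1)^2 + 3(j+1) + 1),
which is the closed form with t = j+1.
By the principle of mathematical induction, the result holds for all t ≥ 1.

S(t) = t(2t^4 - 2t^3 + 5t^2 + 3t + 1)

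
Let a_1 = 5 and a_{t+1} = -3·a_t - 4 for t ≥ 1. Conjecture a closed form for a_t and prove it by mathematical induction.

a_t = -2(-3)^t - 1

Computing the first terms: a_1 = 5, a_2 = -19, a_3 = 53. This suggests a_t = -2(-3)^t - 1.
Base case (t = 1): the formula gives 5 = 5 = a_1.
Suppose the result is true for t = m, so a_m = -2(-3)^m - 1.
Then a_{m+1} = -3·a_m - 4 = -3·(-2(-3)^m - 1) - 4 = -2(-3)^(m + 1) - 1,
which is the claimed formula at t = m+1.
This completes the induction.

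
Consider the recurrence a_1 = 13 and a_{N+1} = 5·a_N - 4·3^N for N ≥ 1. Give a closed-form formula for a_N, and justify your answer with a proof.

a_N = 2·3^N + 7·5^(N - 1)

Computing the first terms: a_1 = 13, a_2 = 53, a_3 = 229. This suggests a_N = 2·3^N + 7·5^(N - 1).
Base step (N = 1): the formula gives 13 = 13 = a_1.
For the inductive step, assume it holds for an arbitrary k ≥ 1, so a_k = 2·3^k + 7·5^(k - 1).
Then a_{k+1} = 5·a_k - 4·3^k = 5·(2·3^k + 7·5^(k - 1)) - 4·3^k = 2·3^(k + 1) + 7·5^k = 2·3^(k+1) + 7·5^((k+1) - 1),
which is the claimed formula at N = k+1.
This completes the induction.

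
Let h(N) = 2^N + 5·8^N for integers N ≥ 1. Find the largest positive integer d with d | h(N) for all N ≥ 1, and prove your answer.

Computing the first values: h(1) = 42 and h(2) = 324; gcd(42, 324) = 6, so d ≤ 6.
We prove 6 | 2^N + 5·8^N for all N ≥ 1 by induction on N.
For the base case N = 1: h(1) = 42 = 6·(7), so 6 | h(1).
Suppose the result is true for N = i, i.e. 6 | h(i). Then
h(i+1) − 8·h(i) = (2^(i+1) + 5·8^(i+1)) − 8·(2^i + 5·8^i) = (1)·2^i·(2 − 8) = (-6)·2^i. Since 6 | h(i) by the inductive hypothesis, 6 | 8·h(i); and 6 | -6 since -6 = 6·-1. Therefore 6 | h(i+1).
By the principle of mathematical induction, the result holds for all N ≥ 1.
Therefore the largest such d is 6.

d = 6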